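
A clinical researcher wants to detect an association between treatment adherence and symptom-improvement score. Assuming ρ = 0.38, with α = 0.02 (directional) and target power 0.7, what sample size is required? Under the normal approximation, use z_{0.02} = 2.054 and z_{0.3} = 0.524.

Fisher's z: C = ½·ln((1+r)/(1−r)) = ½·ln(2.2258) = 0.4001.
n = ((z_{α} + z_β)/C)² + 3.
(2.054 + 0.524) / 0.4001 = 2.578 / 0.4001 = 6.443.
n = 6.443² + 3 = 41.52 + 3 = 44.5.
Round up.

n = 45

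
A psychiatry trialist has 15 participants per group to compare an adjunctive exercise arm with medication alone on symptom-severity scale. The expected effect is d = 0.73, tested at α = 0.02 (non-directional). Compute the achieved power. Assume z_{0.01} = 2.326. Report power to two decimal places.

power ≈ 0.37

For two equal groups, power = Φ(d·√(n/2) − z_{α/2}).
d·√(n/2) = 0.73 × √(15/2) = 0.73 × 2.739 = 1.999.
z_β = 1.999 − 2.326 = -0.327.
Power = Φ(-0.327) = 0.372.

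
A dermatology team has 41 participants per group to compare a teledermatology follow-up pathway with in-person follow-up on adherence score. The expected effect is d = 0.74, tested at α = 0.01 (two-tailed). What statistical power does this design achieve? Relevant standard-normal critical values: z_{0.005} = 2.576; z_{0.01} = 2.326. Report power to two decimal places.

power ≈ 0.78

For two equal groups, power = Φ(d·√(n/2) − z_{α/2}).
d·√(n/2) = 0.74 × √(41/2) = 0.74 × 4.528 = 3.350.
z_β = 3.350 − 2.576 = 0.774.
Power = Φ(0.774) = 0.781.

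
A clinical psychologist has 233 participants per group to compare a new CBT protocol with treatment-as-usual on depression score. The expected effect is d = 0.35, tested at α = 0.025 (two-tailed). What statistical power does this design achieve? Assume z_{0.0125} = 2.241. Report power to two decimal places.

power ≈ 0.94

For two equal groups, power = Φ(d·√(n/2) − z_{α/2}).
d·√(n/2) = 0.35 × √(233/2) = 0.35 × 10.794 = 3.778.
z_β = 3.778 − 2.241 = 1.537.
Power = Φ(1.537) = 0.938.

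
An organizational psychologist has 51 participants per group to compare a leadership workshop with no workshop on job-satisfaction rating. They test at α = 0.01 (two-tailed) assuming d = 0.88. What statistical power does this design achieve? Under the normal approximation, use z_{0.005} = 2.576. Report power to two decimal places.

power ≈ 0.97

For two equal groups, power = Φ(d·√(n/2) − z_{α/2}).
d·√(n/2) = 0.88 × √(51/2) = 0.88 × 5.050 = 4.444.
z_β = 4.444 − 2.576 = 1.868.
Power = Φ(1.868) = 0.969.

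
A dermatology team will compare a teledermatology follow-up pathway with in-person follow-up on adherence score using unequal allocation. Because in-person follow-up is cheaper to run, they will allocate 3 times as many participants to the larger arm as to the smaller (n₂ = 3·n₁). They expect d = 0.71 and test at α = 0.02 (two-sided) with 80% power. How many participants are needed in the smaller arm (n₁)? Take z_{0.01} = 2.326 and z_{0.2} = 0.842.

With allocation ratio k = n₂/n₁ = 3, Var(x̄₁−x̄₂) = σ²(1/n₁ + 1/(k·n₁)) = σ²·(k+1)/(k·n₁).
So n₁ = (1 + 1/k)·((z_{α/2} + z_β)/d)² = 1.333 × (3.168/0.71)².
n₁ = 1.333 × 19.91 = 26.5.
Round up: n₁ = 27, giving n₂ = 3 × 27 = 81.

n₁ = 27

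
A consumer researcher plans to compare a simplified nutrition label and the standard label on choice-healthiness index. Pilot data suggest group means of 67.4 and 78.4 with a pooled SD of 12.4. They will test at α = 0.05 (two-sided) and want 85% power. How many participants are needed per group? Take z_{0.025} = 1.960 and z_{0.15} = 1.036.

n = 23 per group

Cohen's d = |M₁ − M₂| / SD_pooled = |67.4 − 78.4| / 12.4 = 11.0 / 12.4 = 0.887.
For two independent groups with equal n: n = 2·((z_{α/2} + z_β) / d)².
z_{α/2} + z_β = 1.960 + 1.036 = 2.996.
n = 2 × (2.996 / 0.887)² = 2 × 3.378² = 2 × 11.41 = 22.8.
Round up to the next whole participant.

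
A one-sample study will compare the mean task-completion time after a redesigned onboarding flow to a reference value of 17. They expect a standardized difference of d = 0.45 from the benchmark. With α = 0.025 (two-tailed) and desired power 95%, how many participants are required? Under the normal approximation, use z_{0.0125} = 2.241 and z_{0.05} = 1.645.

n = 75

For a one-sample test: n = ((z_{α/2} + z_β) / d)².
z_{α/2} + z_β = 2.241 + 1.645 = 3.886.
n = (3.886 / 0.45)² = 8.636² = 74.57.
Round up.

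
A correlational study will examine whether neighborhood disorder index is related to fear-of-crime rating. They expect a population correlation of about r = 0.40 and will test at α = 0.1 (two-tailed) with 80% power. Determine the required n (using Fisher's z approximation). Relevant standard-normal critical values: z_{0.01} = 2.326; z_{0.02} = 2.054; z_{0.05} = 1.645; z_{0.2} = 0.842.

n = 38

Fisher's z: C = ½·ln((1+r)/(1−r)) = ½·ln(2.3333) = 0.4236.
n = ((z_{α/2} + z_β)/C)² + 3.
(1.645 + 0.842) / 0.4236 = 2.487 / 0.4236 = 5.871.
n = 5.871² + 3 = 34.47 + 3 = 37.5.
Round up.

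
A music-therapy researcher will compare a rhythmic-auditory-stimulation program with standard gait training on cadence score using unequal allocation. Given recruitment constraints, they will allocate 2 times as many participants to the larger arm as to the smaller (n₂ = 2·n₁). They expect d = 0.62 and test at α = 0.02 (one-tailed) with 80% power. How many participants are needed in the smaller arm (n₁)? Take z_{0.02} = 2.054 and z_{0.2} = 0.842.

n₁ = 33

With allocation ratio k = n₂/n₁ = 2, Var(x̄₁−x̄₂) = σ²(1/n₁ + 1/(k·n₁)) = σ²·(k+1)/(k·n₁).
So n₁ = (1 + 1/k)·((z_{α} + z_β)/d)² = 1.500 × (2.896/0.62)².
n₁ = 1.500 × 21.82 = 32.7.
Round up: n₁ = 33, giving n₂ = 2 × 33 = 66.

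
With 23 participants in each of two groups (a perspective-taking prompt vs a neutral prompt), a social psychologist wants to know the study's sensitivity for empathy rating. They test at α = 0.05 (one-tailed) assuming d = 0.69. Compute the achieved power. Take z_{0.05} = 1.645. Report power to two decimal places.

power ≈ 0.76

For two equal groups, power = Φ(d·√(n/2) − z_{α}).
d·√(n/2) = 0.69 × √(23/2) = 0.69 × 3.391 = 2.340.
z_β = 2.340 − 1.645 = 0.695.
Power = Φ(0.695) = 0.756.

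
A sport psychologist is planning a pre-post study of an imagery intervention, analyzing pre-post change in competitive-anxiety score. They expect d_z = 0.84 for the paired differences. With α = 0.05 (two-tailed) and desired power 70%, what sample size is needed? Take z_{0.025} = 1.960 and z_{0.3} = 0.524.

For a paired (one-sample on differences) test: n = ((z_{α/2} + z_β) / d)².
z_{α/2} + z_β = 1.960 + 0.524 = 2.484.
n = (2.484 / 0.84)² = 2.957² = 8.74.
Round up.

n = 9 pairs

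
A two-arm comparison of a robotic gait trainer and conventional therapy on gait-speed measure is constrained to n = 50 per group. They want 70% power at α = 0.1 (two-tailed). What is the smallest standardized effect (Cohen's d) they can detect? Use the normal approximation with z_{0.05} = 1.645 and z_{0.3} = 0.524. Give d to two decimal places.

For two independent groups of n = 50 each: d_min = (z_{α/2} + z_β)·√(2/n).
z-sum = 1.645 + 0.524 = 2.169.
d_min = 2.169 × √(2/50) = 2.169 × 0.2000 = 0.434.

d_min ≈ 0.43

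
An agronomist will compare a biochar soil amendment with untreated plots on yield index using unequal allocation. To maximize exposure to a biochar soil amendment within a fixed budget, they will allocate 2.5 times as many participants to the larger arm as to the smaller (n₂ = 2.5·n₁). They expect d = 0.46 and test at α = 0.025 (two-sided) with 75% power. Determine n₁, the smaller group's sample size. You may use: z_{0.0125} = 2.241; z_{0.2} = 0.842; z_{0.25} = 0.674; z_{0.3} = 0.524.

With allocation ratio k = n₂/n₁ = 2.5, Var(x̄₁−x̄₂) = σ²(1/n₁ + 1/(k·n₁)) = σ²·(k+1)/(k·n₁).
So n₁ = (1 + 1/k)·((z_{α/2} + z_β)/d)² = 1.400 × (2.915/0.46)².
n₁ = 1.400 × 40.16 = 56.2.
Round up: n₁ = 57, giving n₂ = ⌈2.5 × 57⌉ = ⌈142.5⌉ = 143.

n₁ = 57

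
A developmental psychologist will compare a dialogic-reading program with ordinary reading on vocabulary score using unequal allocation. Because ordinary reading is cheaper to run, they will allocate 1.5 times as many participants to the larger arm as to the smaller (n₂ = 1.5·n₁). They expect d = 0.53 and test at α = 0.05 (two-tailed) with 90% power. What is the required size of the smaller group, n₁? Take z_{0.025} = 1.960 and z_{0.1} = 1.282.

n₁ = 63

With allocation ratio k = n₂/n₁ = 1.5, Var(x̄₁−x̄₂) = σ²(1/n₁ + 1/(k·n₁)) = σ²·(k+1)/(k·n₁).
So n₁ = (1 + 1/k)·((z_{α/2} + z_β)/d)² = 1.667 × (3.242/0.53)².
n₁ = 1.667 × 37.42 = 62.4.
Round up: n₁ = 63, giving n₂ = ⌈1.5 × 63⌉ = ⌈94.5⌉ = 95.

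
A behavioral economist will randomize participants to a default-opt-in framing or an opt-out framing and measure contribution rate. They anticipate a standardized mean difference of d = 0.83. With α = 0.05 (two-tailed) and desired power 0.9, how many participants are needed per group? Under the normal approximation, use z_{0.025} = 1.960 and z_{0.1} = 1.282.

For two independent groups with equal n: n = 2·((z_{α/2} + z_β) / d)².
z_{α/2} + z_β = 1.960 + 1.282 = 3.242.
n = 2 × (3.242 / 0.83)² = 2 × 3.906² = 2 × 15.26 = 30.5.
Round up to the next whole participant.

n = 31 per group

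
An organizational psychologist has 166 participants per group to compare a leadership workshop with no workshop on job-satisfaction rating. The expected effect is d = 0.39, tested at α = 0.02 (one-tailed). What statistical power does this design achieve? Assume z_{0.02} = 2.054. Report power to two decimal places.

For two equal groups, power = Φ(d·√(n/2) − z_{α}).
d·√(n/2) = 0.39 × √(166/2) = 0.39 × 9.110 = 3.553.
z_β = 3.553 − 2.054 = 1.499.
Power = Φ(1.499) = 0.933.

power ≈ 0.93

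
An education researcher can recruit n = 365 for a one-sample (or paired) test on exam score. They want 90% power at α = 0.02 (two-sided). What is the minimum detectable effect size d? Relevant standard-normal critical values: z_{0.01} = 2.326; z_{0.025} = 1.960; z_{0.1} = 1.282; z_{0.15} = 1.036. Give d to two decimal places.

d_min ≈ 0.19

For a single sample (or paired design) of n = 365: d_min = (z_{α/2} + z_β)/√n.
z-sum = 2.326 + 1.282 = 3.608.
d_min = 3.608 / √365 = 3.608 / 19.105 = 0.189.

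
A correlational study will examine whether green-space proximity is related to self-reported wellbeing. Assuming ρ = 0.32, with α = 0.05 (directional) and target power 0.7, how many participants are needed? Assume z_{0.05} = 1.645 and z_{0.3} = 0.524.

n = 46

Fisher's z: C = ½·ln((1+r)/(1−r)) = ½·ln(1.9412) = 0.3316.
n = ((z_{α} + z_β)/C)² + 3.
(1.645 + 0.524) / 0.3316 = 2.169 / 0.3316 = 6.541.
n = 6.541² + 3 = 42.78 + 3 = 45.8.
Round up.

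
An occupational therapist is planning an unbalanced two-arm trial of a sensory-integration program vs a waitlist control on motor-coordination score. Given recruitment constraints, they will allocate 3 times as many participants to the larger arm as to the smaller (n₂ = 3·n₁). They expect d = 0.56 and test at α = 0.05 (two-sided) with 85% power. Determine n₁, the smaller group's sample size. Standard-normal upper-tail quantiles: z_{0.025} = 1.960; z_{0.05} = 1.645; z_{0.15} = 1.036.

With allocation ratio k = n₂/n₁ = 3, Var(x̄₁−x̄₂) = σ²(1/n₁ + 1/(k·n₁)) = σ²·(k+1)/(k·n₁).
So n₁ = (1 + 1/k)·((z_{α/2} + z_β)/d)² = 1.333 × (2.996/0.56)².
n₁ = 1.333 × 28.62 = 38.2.
Round up: n₁ = 39, giving n₂ = 3 × 39 = 117.

n₁ = 39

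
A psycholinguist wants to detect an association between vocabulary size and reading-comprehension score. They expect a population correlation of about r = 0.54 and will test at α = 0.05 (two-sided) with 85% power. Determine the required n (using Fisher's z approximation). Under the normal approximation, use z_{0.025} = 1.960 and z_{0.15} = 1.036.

Fisher's z: C = ½·ln((1+r)/(1−r)) = ½·ln(3.3478) = 0.6042.
n = ((z_{α/2} + z_β)/C)² + 3.
(1.960 + 1.036) / 0.6042 = 2.996 / 0.6042 = 4.959.
n = 4.959² + 3 = 24.59 + 3 = 27.6.
Round up.

n = 28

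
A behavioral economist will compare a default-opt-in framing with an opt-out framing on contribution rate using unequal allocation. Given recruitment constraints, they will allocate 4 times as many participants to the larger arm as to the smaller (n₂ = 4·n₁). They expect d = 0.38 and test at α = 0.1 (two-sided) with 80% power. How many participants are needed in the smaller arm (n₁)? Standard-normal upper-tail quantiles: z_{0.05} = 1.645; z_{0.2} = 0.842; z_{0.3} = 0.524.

n₁ = 54

With allocation ratio k = n₂/n₁ = 4, Var(x̄₁−x̄₂) = σ²(1/n₁ + 1/(k·n₁)) = σ²·(k+1)/(k·n₁).
So n₁ = (1 + 1/k)·((z_{α/2} + z_β)/d)² = 1.250 × (2.487/0.38)².
n₁ = 1.250 × 42.83 = 53.5.
Round up: n₁ = 54, giving n₂ = 4 × 54 = 216.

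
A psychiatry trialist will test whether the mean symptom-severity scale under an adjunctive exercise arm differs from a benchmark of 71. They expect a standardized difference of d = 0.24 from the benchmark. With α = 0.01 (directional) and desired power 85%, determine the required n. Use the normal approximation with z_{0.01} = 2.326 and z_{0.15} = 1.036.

n = 197

For a one-sample test: n = ((z_{α} + z_β) / d)².
z_{α} + z_β = 2.326 + 1.036 = 3.362.
n = (3.362 / 0.24)² = 14.008² = 196.23.
Round up.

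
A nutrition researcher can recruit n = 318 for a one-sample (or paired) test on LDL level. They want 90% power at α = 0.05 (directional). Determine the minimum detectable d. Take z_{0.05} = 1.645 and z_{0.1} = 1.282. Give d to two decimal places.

For a single sample (or paired design) of n = 318: d_min = (z_{α} + z_β)/√n.
z-sum = 1.645 + 1.282 = 2.927.
d_min = 2.927 / √318 = 2.927 / 17.833 = 0.164.

d_min ≈ 0.16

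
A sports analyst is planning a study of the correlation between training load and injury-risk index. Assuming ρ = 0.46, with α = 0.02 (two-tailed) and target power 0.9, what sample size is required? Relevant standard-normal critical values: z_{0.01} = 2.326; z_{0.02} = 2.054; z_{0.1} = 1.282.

n = 56

Fisher's z: C = ½·ln((1+r)/(1−r)) = ½·ln(2.7037) = 0.4973.
n = ((z_{α/2} + z_β)/C)² + 3.
(2.326 + 1.282) / 0.4973 = 3.608 / 0.4973 = 7.255.
n = 7.255² + 3 = 52.64 + 3 = 55.6.
Round up.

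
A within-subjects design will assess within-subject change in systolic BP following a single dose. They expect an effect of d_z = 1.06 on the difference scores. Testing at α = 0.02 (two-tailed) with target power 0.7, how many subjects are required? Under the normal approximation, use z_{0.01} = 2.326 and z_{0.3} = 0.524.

n = 8 pairs

For a paired (one-sample on differences) test: n = ((z_{α/2} + z_β) / d)².
z_{α/2} + z_β = 2.326 + 0.524 = 2.850.
n = (2.850 / 1.06)² = 2.689² = 7.23.
Round up.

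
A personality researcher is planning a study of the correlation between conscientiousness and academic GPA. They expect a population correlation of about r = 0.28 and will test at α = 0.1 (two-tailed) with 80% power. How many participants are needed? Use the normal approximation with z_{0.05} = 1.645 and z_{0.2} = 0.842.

n = 78

Fisher's z: C = ½·ln((1+r)/(1−r)) = ½·ln(1.7778) = 0.2877.
n = ((z_{α/2} + z_β)/C)² + 3.
(1.645 + 0.842) / 0.2877 = 2.487 / 0.2877 = 8.644.
n = 8.644² + 3 = 74.73 + 3 = 77.7.
Round up.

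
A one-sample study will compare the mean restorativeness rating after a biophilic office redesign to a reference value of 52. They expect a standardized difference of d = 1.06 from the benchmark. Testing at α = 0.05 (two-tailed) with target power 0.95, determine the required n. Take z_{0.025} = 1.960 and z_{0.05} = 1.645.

n = 12

For a one-sample test: n = ((z_{α/2} + z_β) / d)².
z_{α/2} + z_β = 1.960 + 1.645 = 3.605.
n = (3.605 / 1.06)² = 3.401² = 11.57.
Round up.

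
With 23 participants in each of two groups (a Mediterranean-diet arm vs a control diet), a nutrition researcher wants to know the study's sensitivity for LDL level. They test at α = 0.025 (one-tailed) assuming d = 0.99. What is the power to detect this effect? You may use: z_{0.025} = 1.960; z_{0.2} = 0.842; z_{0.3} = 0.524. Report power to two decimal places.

For two equal groups, power = Φ(d·√(n/2) − z_{α}).
d·√(n/2) = 0.99 × √(23/2) = 0.99 × 3.391 = 3.357.
z_β = 3.357 − 1.960 = 1.397.
Power = Φ(1.397) = 0.919.

power ≈ 0.92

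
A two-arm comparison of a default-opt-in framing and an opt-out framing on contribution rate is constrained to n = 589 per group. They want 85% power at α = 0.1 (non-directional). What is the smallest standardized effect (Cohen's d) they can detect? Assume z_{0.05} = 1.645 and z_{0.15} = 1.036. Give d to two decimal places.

d_min ≈ 0.16

For two independent groups of n = 589 each: d_min = (z_{α/2} + z_β)·√(2/n).
z-sum = 1.645 + 1.036 = 2.681.
d_min = 2.681 × √(2/589) = 2.681 × 0.0583 = 0.156.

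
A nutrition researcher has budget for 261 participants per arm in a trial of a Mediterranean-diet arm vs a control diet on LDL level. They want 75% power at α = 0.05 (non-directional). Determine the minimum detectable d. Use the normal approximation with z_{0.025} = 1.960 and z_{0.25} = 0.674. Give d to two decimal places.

d_min ≈ 0.23

For two independent groups of n = 261 each: d_min = (z_{α/2} + z_β)·√(2/n).
z-sum = 1.960 + 0.674 = 2.634.
d_min = 2.634 × √(2/261) = 2.634 × 0.0875 = 0.231.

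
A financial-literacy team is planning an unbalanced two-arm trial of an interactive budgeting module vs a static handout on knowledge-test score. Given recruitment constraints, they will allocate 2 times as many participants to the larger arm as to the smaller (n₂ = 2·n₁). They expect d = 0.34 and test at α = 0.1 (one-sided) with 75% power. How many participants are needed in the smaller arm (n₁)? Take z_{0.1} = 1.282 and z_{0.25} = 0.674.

With allocation ratio k = n₂/n₁ = 2, Var(x̄₁−x̄₂) = σ²(1/n₁ + 1/(k·n₁)) = σ²·(k+1)/(k·n₁).
So n₁ = (1 + 1/k)·((z_{α} + z_β)/d)² = 1.500 × (1.956/0.34)².
n₁ = 1.500 × 33.10 = 49.6.
Round up: n₁ = 50, giving n₂ = 2 × 50 = 100.

n₁ = 50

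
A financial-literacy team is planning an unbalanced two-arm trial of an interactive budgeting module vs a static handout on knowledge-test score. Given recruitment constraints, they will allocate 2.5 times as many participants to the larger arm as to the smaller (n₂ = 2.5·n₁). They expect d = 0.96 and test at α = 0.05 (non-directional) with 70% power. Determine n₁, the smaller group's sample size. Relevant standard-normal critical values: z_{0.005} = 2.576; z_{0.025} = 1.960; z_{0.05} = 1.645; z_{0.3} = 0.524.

n₁ = 10

With allocation ratio k = n₂/n₁ = 2.5, Var(x̄₁−x̄₂) = σ²(1/n₁ + 1/(k·n₁)) = σ²·(k+1)/(k·n₁).
So n₁ = (1 + 1/k)·((z_{α/2} + z_β)/d)² = 1.400 × (2.484/0.96)².
n₁ = 1.400 × 6.70 = 9.4.
Round up: n₁ = 10, giving n₂ = 2.5 × 10 = 25.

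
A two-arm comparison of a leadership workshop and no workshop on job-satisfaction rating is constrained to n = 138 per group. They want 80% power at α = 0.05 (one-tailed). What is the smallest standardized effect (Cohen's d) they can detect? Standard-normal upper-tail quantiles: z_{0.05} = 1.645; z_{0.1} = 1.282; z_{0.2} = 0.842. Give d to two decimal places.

d_min ≈ 0.30

For two independent groups of n = 138 each: d_min = (z_{α} + z_β)·√(2/n).
z-sum = 1.645 + 0.842 = 2.487.
d_min = 2.487 × √(2/138) = 2.487 × 0.1204 = 0.299.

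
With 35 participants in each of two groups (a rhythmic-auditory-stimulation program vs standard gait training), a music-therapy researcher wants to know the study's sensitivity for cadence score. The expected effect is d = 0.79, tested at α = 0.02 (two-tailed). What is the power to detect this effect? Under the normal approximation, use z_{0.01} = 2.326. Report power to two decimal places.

For two equal groups, power = Φ(d·√(n/2) − z_{α/2}).
d·√(n/2) = 0.79 × √(35/2) = 0.79 × 4.183 = 3.305.
z_β = 3.305 − 2.326 = 0.979.
Power = Φ(0.979) = 0.836.

power ≈ 0.84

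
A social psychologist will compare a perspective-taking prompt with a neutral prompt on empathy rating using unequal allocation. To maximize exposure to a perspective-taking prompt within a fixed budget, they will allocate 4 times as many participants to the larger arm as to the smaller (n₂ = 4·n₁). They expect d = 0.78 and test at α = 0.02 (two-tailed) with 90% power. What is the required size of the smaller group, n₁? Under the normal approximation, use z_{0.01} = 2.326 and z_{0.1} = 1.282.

n₁ = 27

With allocation ratio k = n₂/n₁ = 4, Var(x̄₁−x̄₂) = σ²(1/n₁ + 1/(k·n₁)) = σ²·(k+1)/(k·n₁).
So n₁ = (1 + 1/k)·((z_{α/2} + z_β)/d)² = 1.250 × (3.608/0.78)².
n₁ = 1.250 × 21.40 = 26.7.
Round up: n₁ = 27, giving n₂ = 4 × 27 = 108.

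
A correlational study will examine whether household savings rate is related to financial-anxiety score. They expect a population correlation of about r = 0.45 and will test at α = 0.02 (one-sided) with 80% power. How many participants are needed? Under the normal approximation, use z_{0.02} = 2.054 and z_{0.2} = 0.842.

n = 39

Fisher's z: C = ½·ln((1+r)/(1−r)) = ½·ln(2.6364) = 0.4847.
n = ((z_{α} + z_β)/C)² + 3.
(2.054 + 0.842) / 0.4847 = 2.896 / 0.4847 = 5.975.
n = 5.975² + 3 = 35.70 + 3 = 38.7.
Round up.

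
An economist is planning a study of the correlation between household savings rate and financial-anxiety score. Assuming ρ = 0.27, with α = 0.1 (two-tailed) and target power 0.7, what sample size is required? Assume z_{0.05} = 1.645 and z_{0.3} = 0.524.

n = 65

Fisher's z: C = ½·ln((1+r)/(1−r)) = ½·ln(1.7397) = 0.2769.
n = ((z_{α/2} + z_β)/C)² + 3.
(1.645 + 0.524) / 0.2769 = 2.169 / 0.2769 = 7.833.
n = 7.833² + 3 = 61.36 + 3 = 64.4.
Round up.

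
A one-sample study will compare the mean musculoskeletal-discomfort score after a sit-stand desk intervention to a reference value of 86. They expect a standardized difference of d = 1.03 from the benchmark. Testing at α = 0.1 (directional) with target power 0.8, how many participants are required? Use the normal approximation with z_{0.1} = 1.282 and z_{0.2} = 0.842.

For a one-sample test: n = ((z_{α} + z_β) / d)².
z_{α} + z_β = 1.282 + 0.842 = 2.124.
n = (2.124 / 1.03)² = 2.062² = 4.25.
Round up.

n = 5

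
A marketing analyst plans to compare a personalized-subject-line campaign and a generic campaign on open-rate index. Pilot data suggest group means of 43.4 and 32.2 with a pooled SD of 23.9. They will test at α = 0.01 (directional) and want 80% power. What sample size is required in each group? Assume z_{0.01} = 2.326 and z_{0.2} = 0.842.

n = 92 per group

Cohen's d = |M₁ − M₂| / SD_pooled = |43.4 − 32.2| / 23.9 = 11.2 / 23.9 = 0.469.
For two independent groups with equal n: n = 2·((z_{α} + z_β) / d)².
z_{α} + z_β = 2.326 + 0.842 = 3.168.
n = 2 × (3.168 / 0.469)² = 2 × 6.755² = 2 × 45.63 = 91.3.
Round up to the next whole participant.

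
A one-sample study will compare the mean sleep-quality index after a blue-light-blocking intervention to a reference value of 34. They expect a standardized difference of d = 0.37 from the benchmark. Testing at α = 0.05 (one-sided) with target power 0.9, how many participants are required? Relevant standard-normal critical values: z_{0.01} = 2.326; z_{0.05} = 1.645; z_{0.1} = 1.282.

n = 63

For a one-sample test: n = ((z_{α} + z_β) / d)².
z_{α} + z_β = 1.645 + 1.282 = 2.927.
n = (2.927 / 0.37)² = 7.911² = 62.58.
Round up.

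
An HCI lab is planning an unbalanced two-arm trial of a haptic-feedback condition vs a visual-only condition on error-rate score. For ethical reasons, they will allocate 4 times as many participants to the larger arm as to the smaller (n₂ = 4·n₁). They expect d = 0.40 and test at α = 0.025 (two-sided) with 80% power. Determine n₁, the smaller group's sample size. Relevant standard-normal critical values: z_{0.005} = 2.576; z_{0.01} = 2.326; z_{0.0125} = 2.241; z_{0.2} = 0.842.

With allocation ratio k = n₂/n₁ = 4, Var(x̄₁−x̄₂) = σ²(1/n₁ + 1/(k·n₁)) = σ²·(k+1)/(k·n₁).
So n₁ = (1 + 1/k)·((z_{α/2} + z_β)/d)² = 1.250 × (3.083/0.40)².
n₁ = 1.250 × 59.41 = 74.3.
Round up: n₁ = 75, giving n₂ = 4 × 75 = 300.

n₁ = 75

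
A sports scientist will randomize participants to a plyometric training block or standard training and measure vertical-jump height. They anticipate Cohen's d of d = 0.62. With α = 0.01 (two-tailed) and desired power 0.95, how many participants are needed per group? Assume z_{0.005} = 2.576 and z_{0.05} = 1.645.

For two independent groups with equal n: n = 2·((z_{α/2} + z_β) / d)².
z_{α/2} + z_β = 2.576 + 1.645 = 4.221.
n = 2 × (4.221 / 0.62)² = 2 × 6.808² = 2 × 46.35 = 92.7.
Round up to the next whole participant.

n = 93 per group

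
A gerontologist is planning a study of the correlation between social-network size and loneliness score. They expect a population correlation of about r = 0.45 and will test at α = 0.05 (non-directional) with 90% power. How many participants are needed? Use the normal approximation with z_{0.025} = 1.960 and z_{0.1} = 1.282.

n = 48

Fisher's z: C = ½·ln((1+r)/(1−r)) = ½·ln(2.6364) = 0.4847.
n = ((z_{α/2} + z_β)/C)² + 3.
(1.960 + 1.282) / 0.4847 = 3.242 / 0.4847 = 6.689.
n = 6.689² + 3 = 44.74 + 3 = 47.7.
Round up.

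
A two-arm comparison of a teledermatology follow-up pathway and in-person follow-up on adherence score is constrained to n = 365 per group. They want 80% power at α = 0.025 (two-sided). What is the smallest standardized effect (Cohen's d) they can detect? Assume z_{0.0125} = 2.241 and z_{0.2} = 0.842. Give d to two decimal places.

d_min ≈ 0.23

For two independent groups of n = 365 each: d_min = (z_{α/2} + z_β)·√(2/n).
z-sum = 2.241 + 0.842 = 3.083.
d_min = 3.083 × √(2/365) = 3.083 × 0.0740 = 0.228.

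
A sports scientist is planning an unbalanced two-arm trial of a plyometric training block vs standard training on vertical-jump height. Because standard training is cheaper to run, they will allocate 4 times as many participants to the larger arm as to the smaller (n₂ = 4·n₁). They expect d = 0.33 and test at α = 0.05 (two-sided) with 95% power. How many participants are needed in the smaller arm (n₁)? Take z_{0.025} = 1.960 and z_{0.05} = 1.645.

With allocation ratio k = n₂/n₁ = 4, Var(x̄₁−x̄₂) = σ²(1/n₁ + 1/(k·n₁)) = σ²·(k+1)/(k·n₁).
So n₁ = (1 + 1/k)·((z_{α/2} + z_β)/d)² = 1.250 × (3.605/0.33)².
n₁ = 1.250 × 119.34 = 149.2.
Round up: n₁ = 150, giving n₂ = 4 × 150 = 600.

n₁ = 150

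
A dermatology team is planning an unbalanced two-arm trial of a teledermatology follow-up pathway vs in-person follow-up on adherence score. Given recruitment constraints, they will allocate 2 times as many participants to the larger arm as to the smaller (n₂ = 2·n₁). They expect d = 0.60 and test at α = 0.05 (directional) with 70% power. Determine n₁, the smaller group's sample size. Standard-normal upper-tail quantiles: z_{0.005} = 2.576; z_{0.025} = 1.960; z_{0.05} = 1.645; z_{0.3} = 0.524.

n₁ = 20

With allocation ratio k = n₂/n₁ = 2, Var(x̄₁−x̄₂) = σ²(1/n₁ + 1/(k·n₁)) = σ²·(k+1)/(k·n₁).
So n₁ = (1 + 1/k)·((z_{α} + z_β)/d)² = 1.500 × (2.169/0.60)².
n₁ = 1.500 × 13.07 = 19.6.
Round up: n₁ = 20, giving n₂ = 2 × 20 = 40.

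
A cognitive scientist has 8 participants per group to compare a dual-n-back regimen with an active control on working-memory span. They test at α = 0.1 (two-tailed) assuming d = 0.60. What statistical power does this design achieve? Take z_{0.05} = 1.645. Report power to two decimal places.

power ≈ 0.33

For two equal groups, power = Φ(d·√(n/2) − z_{α/2}).
d·√(n/2) = 0.60 × √(8/2) = 0.60 × 2.000 = 1.200.
z_β = 1.200 − 1.645 = -0.445.
Power = Φ(-0.445) = 0.328.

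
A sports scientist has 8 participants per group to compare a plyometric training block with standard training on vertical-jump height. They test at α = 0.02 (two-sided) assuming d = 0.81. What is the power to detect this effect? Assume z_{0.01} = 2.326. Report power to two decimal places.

power ≈ 0.24

For two equal groups, power = Φ(d·√(n/2) − z_{α/2}).
d·√(n/2) = 0.81 × √(8/2) = 0.81 × 2.000 = 1.620.
z_β = 1.620 − 2.326 = -0.706.
Power = Φ(-0.706) = 0.240.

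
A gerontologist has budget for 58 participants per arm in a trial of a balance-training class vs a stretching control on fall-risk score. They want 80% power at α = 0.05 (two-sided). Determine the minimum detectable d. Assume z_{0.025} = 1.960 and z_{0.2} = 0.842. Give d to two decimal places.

d_min ≈ 0.52

For two independent groups of n = 58 each: d_min = (z_{α/2} + z_β)·√(2/n).
z-sum = 1.960 + 0.842 = 2.802.
d_min = 2.802 × √(2/58) = 2.802 × 0.1857 = 0.520.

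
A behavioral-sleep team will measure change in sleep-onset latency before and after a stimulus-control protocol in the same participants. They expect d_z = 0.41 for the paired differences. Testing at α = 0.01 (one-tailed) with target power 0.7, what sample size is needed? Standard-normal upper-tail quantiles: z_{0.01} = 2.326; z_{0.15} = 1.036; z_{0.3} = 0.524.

For a paired (one-sample on differences) test: n = ((z_{α} + z_β) / d)².
z_{α} + z_β = 2.326 + 0.524 = 2.850.
n = (2.850 / 0.41)² = 6.951² = 48.32.
Round up.

n = 49 pairs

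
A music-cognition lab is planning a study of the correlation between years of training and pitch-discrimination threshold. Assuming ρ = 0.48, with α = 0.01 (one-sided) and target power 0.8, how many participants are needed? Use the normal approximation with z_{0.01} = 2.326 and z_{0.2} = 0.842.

n = 40

Fisher's z: C = ½·ln((1+r)/(1−r)) = ½·ln(2.8462) = 0.5230.
n = ((z_{α} + z_β)/C)² + 3.
(2.326 + 0.842) / 0.5230 = 3.168 / 0.5230 = 6.057.
n = 6.057² + 3 = 36.69 + 3 = 39.7.
Round up.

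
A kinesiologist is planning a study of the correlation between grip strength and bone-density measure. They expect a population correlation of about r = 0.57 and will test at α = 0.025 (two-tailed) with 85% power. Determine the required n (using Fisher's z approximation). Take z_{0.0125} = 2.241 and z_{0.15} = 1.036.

Fisher's z: C = ½·ln((1+r)/(1−r)) = ½·ln(3.6512) = 0.6475.
n = ((z_{α/2} + z_β)/C)² + 3.
(2.241 + 1.036) / 0.6475 = 3.277 / 0.6475 = 5.061.
n = 5.061² + 3 = 25.61 + 3 = 28.6.
Round up.

n = 29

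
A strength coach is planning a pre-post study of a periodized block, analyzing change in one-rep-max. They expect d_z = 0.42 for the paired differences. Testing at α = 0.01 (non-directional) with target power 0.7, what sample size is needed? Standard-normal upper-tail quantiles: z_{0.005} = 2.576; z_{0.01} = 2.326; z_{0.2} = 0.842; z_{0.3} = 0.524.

For a paired (one-sample on differences) test: n = ((z_{α/2} + z_β) / d)².
z_{α/2} + z_β = 2.576 + 0.524 = 3.100.
n = (3.100 / 0.42)² = 7.381² = 54.48.
Round up.

n = 55 pairs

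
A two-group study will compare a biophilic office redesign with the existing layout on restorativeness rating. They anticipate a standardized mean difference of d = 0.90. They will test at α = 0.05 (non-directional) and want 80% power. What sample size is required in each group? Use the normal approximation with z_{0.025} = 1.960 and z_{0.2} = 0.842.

For two independent groups with equal n: n = 2·((z_{α/2} + z_β) / d)².
z_{α/2} + z_β = 1.960 + 0.842 = 2.802.
n = 2 × (2.802 / 0.90)² = 2 × 3.113² = 2 × 9.69 = 19.4.
Round up to the next whole participant.

n = 20 per group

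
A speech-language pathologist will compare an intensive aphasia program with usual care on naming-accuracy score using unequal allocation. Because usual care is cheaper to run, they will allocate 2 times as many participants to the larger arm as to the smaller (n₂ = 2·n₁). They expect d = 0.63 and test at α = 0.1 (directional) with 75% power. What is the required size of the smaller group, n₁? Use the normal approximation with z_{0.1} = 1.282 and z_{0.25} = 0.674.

n₁ = 15

With allocation ratio k = n₂/n₁ = 2, Var(x̄₁−x̄₂) = σ²(1/n₁ + 1/(k·n₁)) = σ²·(k+1)/(k·n₁).
So n₁ = (1 + 1/k)·((z_{α} + z_β)/d)² = 1.500 × (1.956/0.63)².
n₁ = 1.500 × 9.64 = 14.5.
Round up: n₁ = 15, giving n₂ = 2 × 15 = 30.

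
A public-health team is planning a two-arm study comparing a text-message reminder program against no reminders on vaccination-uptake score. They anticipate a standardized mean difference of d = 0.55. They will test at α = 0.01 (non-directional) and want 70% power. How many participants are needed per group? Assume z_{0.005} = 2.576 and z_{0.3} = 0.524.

For two independent groups with equal n: n = 2·((z_{α/2} + z_β) / d)².
z_{α/2} + z_β = 2.576 + 0.524 = 3.100.
n = 2 × (3.100 / 0.55)² = 2 × 5.636² = 2 × 31.77 = 63.5.
Round up to the next whole participant.

n = 64 per group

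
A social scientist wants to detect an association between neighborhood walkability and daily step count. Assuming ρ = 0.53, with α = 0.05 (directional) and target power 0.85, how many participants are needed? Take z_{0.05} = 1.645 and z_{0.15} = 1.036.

n = 24

Fisher's z: C = ½·ln((1+r)/(1−r)) = ½·ln(3.2553) = 0.5901.
n = ((z_{α} + z_β)/C)² + 3.
(1.645 + 1.036) / 0.5901 = 2.681 / 0.5901 = 4.543.
n = 4.543² + 3 = 20.64 + 3 = 23.6.
Round up.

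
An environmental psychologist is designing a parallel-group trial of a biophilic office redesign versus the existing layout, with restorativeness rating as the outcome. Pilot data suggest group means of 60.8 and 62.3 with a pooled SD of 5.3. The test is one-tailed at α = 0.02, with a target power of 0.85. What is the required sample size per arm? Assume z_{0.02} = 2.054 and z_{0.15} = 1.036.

n = 239 per group

Cohen's d = |M₁ − M₂| / SD_pooled = |60.8 − 62.3| / 5.3 = 1.5 / 5.3 = 0.283.
For two independent groups with equal n: n = 2·((z_{α} + z_β) / d)².
z_{α} + z_β = 2.054 + 1.036 = 3.090.
n = 2 × (3.090 / 0.283)² = 2 × 10.919² = 2 × 119.22 = 238.4.
Round up to the next whole participant.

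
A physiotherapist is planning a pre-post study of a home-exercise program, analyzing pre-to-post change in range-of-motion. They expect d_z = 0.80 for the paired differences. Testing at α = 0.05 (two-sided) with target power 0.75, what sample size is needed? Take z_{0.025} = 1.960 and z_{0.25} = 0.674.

For a paired (one-sample on differences) test: n = ((z_{α/2} + z_β) / d)².
z_{α/2} + z_β = 1.960 + 0.674 = 2.634.
n = (2.634 / 0.80)² = 3.292² = 10.84.
Round up.

n = 11 pairs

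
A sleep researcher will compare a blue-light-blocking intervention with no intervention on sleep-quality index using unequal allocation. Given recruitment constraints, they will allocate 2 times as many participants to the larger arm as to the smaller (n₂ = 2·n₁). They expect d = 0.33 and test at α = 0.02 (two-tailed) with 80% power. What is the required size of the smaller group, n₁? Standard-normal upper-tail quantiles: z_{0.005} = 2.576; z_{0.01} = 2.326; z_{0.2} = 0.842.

With allocation ratio k = n₂/n₁ = 2, Var(x̄₁−x̄₂) = σ²(1/n₁ + 1/(k·n₁)) = σ²·(k+1)/(k·n₁).
So n₁ = (1 + 1/k)·((z_{α/2} + z_β)/d)² = 1.500 × (3.168/0.33)².
n₁ = 1.500 × 92.16 = 138.2.
Round up: n₁ = 139, giving n₂ = 2 × 139 = 278.

n₁ = 139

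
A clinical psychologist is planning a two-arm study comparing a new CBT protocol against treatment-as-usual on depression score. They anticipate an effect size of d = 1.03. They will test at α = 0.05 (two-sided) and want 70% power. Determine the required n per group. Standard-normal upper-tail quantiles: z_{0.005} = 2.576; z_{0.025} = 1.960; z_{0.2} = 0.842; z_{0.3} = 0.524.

n = 12 per group

For two independent groups with equal n: n = 2·((z_{α/2} + z_β) / d)².
z_{α/2} + z_β = 1.960 + 0.524 = 2.484.
n = 2 × (2.484 / 1.03)² = 2 × 2.412² = 2 × 5.82 = 11.6.
Round up to the next whole participant.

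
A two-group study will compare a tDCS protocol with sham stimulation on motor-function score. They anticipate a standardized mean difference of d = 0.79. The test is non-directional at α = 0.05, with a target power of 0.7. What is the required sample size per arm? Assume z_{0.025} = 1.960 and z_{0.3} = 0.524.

For two independent groups with equal n: n = 2·((z_{α/2} + z_β) / d)².
z_{α/2} + z_β = 1.960 + 0.524 = 2.484.
n = 2 × (2.484 / 0.79)² = 2 × 3.144² = 2 × 9.89 = 19.8.
Round up to the next whole participant.

n = 20 per group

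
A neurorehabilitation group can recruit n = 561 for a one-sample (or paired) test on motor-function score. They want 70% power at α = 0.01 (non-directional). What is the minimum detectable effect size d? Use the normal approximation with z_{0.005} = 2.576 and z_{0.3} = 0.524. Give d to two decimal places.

d_min ≈ 0.13

For a single sample (or paired design) of n = 561: d_min = (z_{α/2} + z_β)/√n.
z-sum = 2.576 + 0.524 = 3.100.
d_min = 3.100 / √561 = 3.100 / 23.685 = 0.131.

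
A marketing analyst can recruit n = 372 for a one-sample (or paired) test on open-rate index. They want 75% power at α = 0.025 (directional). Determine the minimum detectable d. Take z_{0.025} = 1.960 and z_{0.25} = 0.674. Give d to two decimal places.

d_min ≈ 0.14

For a single sample (or paired design) of n = 372: d_min = (z_{α} + z_β)/√n.
z-sum = 1.960 + 0.674 = 2.634.
d_min = 2.634 / √372 = 2.634 / 19.287 = 0.137.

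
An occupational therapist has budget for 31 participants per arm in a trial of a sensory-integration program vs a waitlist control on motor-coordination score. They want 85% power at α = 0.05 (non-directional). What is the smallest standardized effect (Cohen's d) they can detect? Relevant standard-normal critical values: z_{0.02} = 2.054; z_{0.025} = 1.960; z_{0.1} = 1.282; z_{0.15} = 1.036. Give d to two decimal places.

For two independent groups of n = 31 each: d_min = (z_{α/2} + z_β)·√(2/n).
z-sum = 1.960 + 1.036 = 2.996.
d_min = 2.996 × √(2/31) = 2.996 × 0.2540 = 0.761.

d_min ≈ 0.76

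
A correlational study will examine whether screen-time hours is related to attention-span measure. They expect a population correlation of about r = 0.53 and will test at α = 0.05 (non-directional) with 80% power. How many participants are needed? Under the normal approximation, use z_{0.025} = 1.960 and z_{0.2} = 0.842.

Fisher's z: C = ½·ln((1+r)/(1−r)) = ½·ln(3.2553) = 0.5901.
n = ((z_{α/2} + z_β)/C)² + 3.
(1.960 + 0.842) / 0.5901 = 2.802 / 0.5901 = 4.748.
n = 4.748² + 3 = 22.55 + 3 = 25.5.
Round up.

n = 26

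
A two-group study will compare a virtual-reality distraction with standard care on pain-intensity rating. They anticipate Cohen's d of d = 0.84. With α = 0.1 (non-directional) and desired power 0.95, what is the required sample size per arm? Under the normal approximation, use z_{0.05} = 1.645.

n = 31 per group

For two independent groups with equal n: n = 2·((z_{α/2} + z_β) / d)².
z_{α/2} + z_β = 1.645 + 1.645 = 3.290.
n = 2 × (3.290 / 0.84)² = 2 × 3.917² = 2 × 15.34 = 30.7.
Round up to the next whole participant.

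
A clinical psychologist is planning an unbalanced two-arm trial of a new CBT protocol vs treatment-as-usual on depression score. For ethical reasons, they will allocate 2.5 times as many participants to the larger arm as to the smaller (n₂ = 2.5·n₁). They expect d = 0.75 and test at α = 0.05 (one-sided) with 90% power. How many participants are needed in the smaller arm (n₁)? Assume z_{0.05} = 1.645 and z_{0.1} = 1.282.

n₁ = 22

With allocation ratio k = n₂/n₁ = 2.5, Var(x̄₁−x̄₂) = σ²(1/n₁ + 1/(k·n₁)) = σ²·(k+1)/(k·n₁).
So n₁ = (1 + 1/k)·((z_{α} + z_β)/d)² = 1.400 × (2.927/0.75)².
n₁ = 1.400 × 15.23 = 21.3.
Round up: n₁ = 22, giving n₂ = 2.5 × 22 = 55.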